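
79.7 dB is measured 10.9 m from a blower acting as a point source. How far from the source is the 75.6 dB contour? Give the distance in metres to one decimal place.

17.5 m

The 4.1 dB drop corresponds to a distance ratio of 10^(4.1/20) for a point source.
r₂ = 10.9·10^((79.7−75.6)/20) = 10.9·10^(4.1/20) = 17.48 m.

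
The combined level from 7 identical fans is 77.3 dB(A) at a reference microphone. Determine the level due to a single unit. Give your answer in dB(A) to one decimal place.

68.8 dB(A)

7 equal contributions raise the level by 10·log₁₀ 7 = 8.451 dB, so each unit alone gives 77.3 − 8.451.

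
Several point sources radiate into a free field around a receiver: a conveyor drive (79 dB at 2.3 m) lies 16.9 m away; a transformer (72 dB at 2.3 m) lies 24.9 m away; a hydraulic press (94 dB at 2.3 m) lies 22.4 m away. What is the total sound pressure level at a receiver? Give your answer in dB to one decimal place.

74.5 dB

Apply inverse-square spreading to bring every level to the receiver, then sum 10^(L/10).
conveyor drive: 79 − 20·log₁₀(16.9/2.3) = 79 − 17.32 = 61.68 dB.
transformer: 72 − 20·log₁₀(24.9/2.3) = 72 − 20.69 = 51.31 dB.
hydraulic press: 94 − 20·log₁₀(22.4/2.3) = 94 − 19.77 = 74.23 dB.
Σ 10^(L/10) = 2.809e+07 → L_total = 10·log₁₀(2.809e+07) = 74.49 dB.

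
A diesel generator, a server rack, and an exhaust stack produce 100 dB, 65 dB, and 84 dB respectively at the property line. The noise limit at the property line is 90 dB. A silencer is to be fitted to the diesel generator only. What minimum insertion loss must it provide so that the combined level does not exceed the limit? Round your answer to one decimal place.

Fixed contribution from the other sources: Σ 10^(L/10) = 10^(65/10) + 10^(84/10) = 2.544e+08 (84.05 dB).
The limit corresponds to 10^(90/10) = 1.000e+09; subtracting the fixed part leaves 7.456e+08 for the diesel generator, i.e. 88.73 dB.
Required insertion loss = 100 − 88.73 = 11.27 dB.

11.3 dB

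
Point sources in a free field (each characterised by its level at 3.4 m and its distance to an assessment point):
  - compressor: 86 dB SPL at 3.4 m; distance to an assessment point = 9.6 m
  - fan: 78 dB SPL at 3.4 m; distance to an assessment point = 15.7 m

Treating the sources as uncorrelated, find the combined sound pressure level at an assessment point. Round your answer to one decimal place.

77.2 dB SPL

First find each source's level at the receiver (point-source: −20·log₁₀(r/r_ref)), then combine on an intensity basis.
compressor: 86 − 20·log₁₀(9.6/3.4) = 86 − 9.02 = 76.98 dB SPL.
fan: 78 − 20·log₁₀(15.7/3.4) = 78 − 13.29 = 64.71 dB SPL.
Σ 10^(L/10) = 5.290e+07 → L_total = 10·log₁₀(5.290e+07) = 77.23 dB SPL.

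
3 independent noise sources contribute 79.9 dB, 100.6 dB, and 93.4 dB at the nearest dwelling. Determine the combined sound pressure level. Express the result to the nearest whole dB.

101 dB

Incoherent sources combine by intensity addition: L_total = 10·log₁₀(Σ 10^(L_i/10)).
Σ 10^(L/10) = 10^(79.9/10) + 10^(100.6/10) + 10^(93.4/10) = 1.377e+10.
L_total = 10·log₁₀(1.377e+10) = 101.39 dB.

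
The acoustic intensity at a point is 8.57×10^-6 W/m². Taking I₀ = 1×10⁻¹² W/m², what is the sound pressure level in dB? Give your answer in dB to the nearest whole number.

69 dB

I/I₀ = 8.57×10^-6/10⁻¹² = 8.57×10^6, and L = 10·log₁₀(I/I₀).
L = 10·(0.9330 + 6) = 69.33 dB.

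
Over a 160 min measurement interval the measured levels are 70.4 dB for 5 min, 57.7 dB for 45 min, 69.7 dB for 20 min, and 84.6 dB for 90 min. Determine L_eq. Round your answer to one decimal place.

82.1 dB

L_eq = 10·log₁₀[(1/T)·Σ tᵢ·10^(Lᵢ/10)] with T = 160 min.
Σ tᵢ·10^(Lᵢ/10) = 5·10^(70.4/10) + 45·10^(57.7/10) + 20·10^(69.7/10) + 90·10^(84.6/10) = 2.622e+10.
L_eq = 10·log₁₀(2.622e+10/160) = 82.15 dB.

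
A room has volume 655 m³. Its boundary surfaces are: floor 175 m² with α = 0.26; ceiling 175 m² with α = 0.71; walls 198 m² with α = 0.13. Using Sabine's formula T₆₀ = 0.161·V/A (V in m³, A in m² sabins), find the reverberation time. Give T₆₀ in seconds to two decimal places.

Total absorption A = 175·0.26 + 175·0.71 + 198·0.13 = 195.49 m² sabins.
T₆₀ = 0.161·V/A = 0.161·655/195.49 = 0.539 s.

0.54 s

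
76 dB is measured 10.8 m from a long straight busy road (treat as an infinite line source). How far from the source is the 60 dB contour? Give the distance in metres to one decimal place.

For a line source L₁ − L₂ = 10·log₁₀(r₂/r₁), so r₂ = r₁·10^((L₁−L₂)/10).
r₂ = 10.8·10^((76−60)/10) = 10.8·10^(16.0/10) = 429.96 m.

430.0 m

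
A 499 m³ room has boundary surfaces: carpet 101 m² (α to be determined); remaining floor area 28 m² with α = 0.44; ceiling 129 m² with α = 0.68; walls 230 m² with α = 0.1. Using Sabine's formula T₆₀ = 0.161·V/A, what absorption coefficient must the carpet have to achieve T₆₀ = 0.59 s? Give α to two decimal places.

From T₆₀ = 0.161·V/A, the target T₆₀ = 0.59 s needs A = 0.161·499/0.59 = 136.17 m².
Absorption from the other surfaces = 28·0.44 + 129·0.68 + 230·0.1 = 123.04 m², so the carpet must supply 13.13 m² over 101 m².
α = 13.13/101 = 0.130.

0.13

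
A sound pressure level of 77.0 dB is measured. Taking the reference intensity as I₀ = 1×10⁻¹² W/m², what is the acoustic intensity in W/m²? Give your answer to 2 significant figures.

5.0e-05 W/m²

I = I₀·10^(L/10) = 10⁻¹² × 10^(77.0/10) = 10^(-4.300).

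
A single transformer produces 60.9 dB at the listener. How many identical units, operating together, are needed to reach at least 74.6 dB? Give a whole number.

24

The shortfall is 74.6 − 60.9 = 13.7 dB, and N units add 10·log₁₀ N, so need 10·log₁₀ N ≥ 13.7.
N ≥ 10^(13.7/10) = 23.442, so N = 24.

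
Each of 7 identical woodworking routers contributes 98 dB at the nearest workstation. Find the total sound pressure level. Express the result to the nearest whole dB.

L_total = L₁ + 10·log₁₀ N for N identical incoherent sources.
L_total = 98 + 10·log₁₀(7) = 98 + 8.451 = 106.45 dB.

106 dB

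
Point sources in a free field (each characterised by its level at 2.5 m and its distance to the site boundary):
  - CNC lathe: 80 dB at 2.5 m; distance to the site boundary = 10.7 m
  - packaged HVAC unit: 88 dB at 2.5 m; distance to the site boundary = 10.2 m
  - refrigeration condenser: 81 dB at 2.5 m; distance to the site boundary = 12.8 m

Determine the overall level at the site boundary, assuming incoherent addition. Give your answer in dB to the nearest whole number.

First find each source's level at the receiver (point-source: −20·log₁₀(r/r_ref)), then combine on an intensity basis.
CNC lathe: 80 − 20·log₁₀(10.7/2.5) = 80 − 12.63 = 67.37 dB.
packaged HVAC unit: 88 − 20·log₁₀(10.2/2.5) = 88 − 12.21 = 75.79 dB.
refrigeration condenser: 81 − 20·log₁₀(12.8/2.5) = 81 − 14.19 = 66.81 dB.
Σ 10^(L/10) = 4.816e+07 → L_total = 10·log₁₀(4.816e+07) = 76.83 dB.

77 dB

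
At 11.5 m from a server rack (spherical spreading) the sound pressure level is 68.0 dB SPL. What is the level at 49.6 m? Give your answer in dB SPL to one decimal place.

55.3 dB SPL

For a point source, L₂ = L₁ − 20·log₁₀(r₂/r₁).
L₂ = 68.0 − 20·log₁₀(49.6/11.5) = 68.0 − 12.696 = 55.30 dB SPL.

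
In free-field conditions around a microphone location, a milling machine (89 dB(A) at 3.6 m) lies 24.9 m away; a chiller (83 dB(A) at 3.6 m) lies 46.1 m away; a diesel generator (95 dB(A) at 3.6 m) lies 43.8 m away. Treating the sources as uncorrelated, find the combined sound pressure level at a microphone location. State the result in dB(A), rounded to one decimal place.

75.9 dB(A)

First find each source's level at the receiver (point-source: −20·log₁₀(r/r_ref)), then combine on an intensity basis.
milling machine: 89 − 20·log₁₀(24.9/3.6) = 89 − 16.80 = 72.20 dB(A).
chiller: 83 − 20·log₁₀(46.1/3.6) = 83 − 22.15 = 60.85 dB(A).
diesel generator: 95 − 20·log₁₀(43.8/3.6) = 95 − 21.70 = 73.30 dB(A).
Σ 10^(L/10) = 3.918e+07 → L_total = 10·log₁₀(3.918e+07) = 75.93 dB(A).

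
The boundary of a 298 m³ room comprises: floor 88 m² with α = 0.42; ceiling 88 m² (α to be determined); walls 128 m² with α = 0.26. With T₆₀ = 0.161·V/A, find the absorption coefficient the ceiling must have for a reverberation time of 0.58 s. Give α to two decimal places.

From T₆₀ = 0.161·V/A, the target T₆₀ = 0.58 s needs A = 0.161·298/0.58 = 82.72 m².
Absorption from the other surfaces = 88·0.42 + 128·0.26 = 70.24 m², so the ceiling must supply 12.48 m² over 88 m².
α = 12.48/88 = 0.142.

0.14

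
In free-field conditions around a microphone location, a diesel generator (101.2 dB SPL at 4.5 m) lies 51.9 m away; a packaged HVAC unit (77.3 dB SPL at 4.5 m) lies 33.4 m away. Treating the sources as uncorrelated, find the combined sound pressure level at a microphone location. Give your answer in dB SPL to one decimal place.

Apply inverse-square spreading to bring every level to the receiver, then sum 10^(L/10).
diesel generator: 101.2 − 20·log₁₀(51.9/4.5) = 101.2 − 21.24 = 79.96 dB SPL.
packaged HVAC unit: 77.3 − 20·log₁₀(33.4/4.5) = 77.3 − 17.41 = 59.89 dB SPL.
Σ 10^(L/10) = 1.001e+08 → L_total = 10·log₁₀(1.001e+08) = 80.00 dB SPL.

80.0 dB SPL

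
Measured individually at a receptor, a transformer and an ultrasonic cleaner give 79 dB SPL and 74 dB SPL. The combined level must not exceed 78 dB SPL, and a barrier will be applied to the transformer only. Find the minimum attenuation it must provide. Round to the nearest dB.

Fixed contribution from the other source: Σ 10^(L/10) = 10^(74/10) = 2.512e+07 (74.00 dB SPL).
The limit corresponds to 10^(78/10) = 6.310e+07; subtracting the fixed part leaves 3.798e+07 for the transformer, i.e. 75.80 dB SPL.
So the transformer must be reduced from 79 to 75.80 dB SPL: IL = 3.20 dB.

3 dB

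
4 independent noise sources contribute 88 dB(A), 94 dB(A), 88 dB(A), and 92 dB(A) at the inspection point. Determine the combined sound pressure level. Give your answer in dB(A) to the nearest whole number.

Incoherent sources combine by intensity addition: L_total = 10·log₁₀(Σ 10^(L_i/10)).
Σ 10^(L/10) = 10^(88/10) + 10^(94/10) + 10^(88/10) + 10^(92/10) = 5.359e+09.
L_total = 10·log₁₀(5.359e+09) = 97.29 dB(A).

97 dB(A)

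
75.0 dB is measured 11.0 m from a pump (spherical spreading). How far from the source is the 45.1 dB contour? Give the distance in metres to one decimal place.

The 29.9 dB drop corresponds to a distance ratio of 10^(29.9/20) for a point source.
r₂ = 11.0·10^((75.0−45.1)/20) = 11.0·10^(29.9/20) = 343.87 m.

343.9 m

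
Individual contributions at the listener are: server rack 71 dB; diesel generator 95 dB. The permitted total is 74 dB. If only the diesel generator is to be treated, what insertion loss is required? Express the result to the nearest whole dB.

24 dB

Fixed contribution from the other source: Σ 10^(L/10) = 10^(71/10) = 1.259e+07 (71.00 dB).
To meet 74 dB overall, the treated diesel generator may contribute at most 10^(74/10) − 1.259e+07 = 1.253e+07, i.e. 70.98 dB.
Required insertion loss = 95 − 70.98 = 24.02 dB.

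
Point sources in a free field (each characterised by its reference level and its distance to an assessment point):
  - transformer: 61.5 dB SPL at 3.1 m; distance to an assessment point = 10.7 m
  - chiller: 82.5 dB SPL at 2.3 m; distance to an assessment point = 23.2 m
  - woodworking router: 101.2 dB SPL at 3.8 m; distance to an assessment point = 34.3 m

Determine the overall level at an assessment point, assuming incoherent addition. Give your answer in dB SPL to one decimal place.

82.1 dB SPL

Propagate each source to the receiver with L = L_ref − 20·log₁₀(r/r_ref), then add intensities.
transformer: 61.5 − 20·log₁₀(10.7/3.1) = 61.5 − 10.76 = 50.74 dB SPL.
chiller: 82.5 − 20·log₁₀(23.2/2.3) = 82.5 − 20.08 = 62.42 dB SPL.
woodworking router: 101.2 − 20·log₁₀(34.3/3.8) = 101.2 − 19.11 = 82.09 dB SPL.
Σ 10^(L/10) = 1.637e+08 → L_total = 10·log₁₀(1.637e+08) = 82.14 dB SPL.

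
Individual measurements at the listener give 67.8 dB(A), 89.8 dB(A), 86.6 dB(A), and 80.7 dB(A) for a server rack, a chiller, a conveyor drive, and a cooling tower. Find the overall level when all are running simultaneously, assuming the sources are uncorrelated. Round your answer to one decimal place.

For uncorrelated sources the intensities add, so convert each level to linear form, sum, and take 10·log₁₀ of the total.
Σ 10^(L/10) = 10^(67.8/10) + 10^(89.8/10) + 10^(86.6/10) + 10^(80.7/10) = 1.536e+09.
L_total = 10·log₁₀(1.536e+09) = 91.86 dB(A).

91.9 dB(A)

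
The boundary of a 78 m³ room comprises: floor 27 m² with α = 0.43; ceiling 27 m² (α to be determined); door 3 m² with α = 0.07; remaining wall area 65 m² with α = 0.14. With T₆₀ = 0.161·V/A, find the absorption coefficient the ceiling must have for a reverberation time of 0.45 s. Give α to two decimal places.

0.26

Required total absorption A = 0.161·78/0.45 = 27.91 m².
Absorption from the other surfaces = 27·0.43 + 3·0.07 + 65·0.14 = 20.92 m², so the ceiling must supply 6.99 m² over 27 m².
α = 6.99/27 = 0.259.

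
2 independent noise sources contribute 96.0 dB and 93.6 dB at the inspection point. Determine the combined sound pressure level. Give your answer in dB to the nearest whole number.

For uncorrelated sources the intensities add, so convert each level to linear form, sum, and take 10·log₁₀ of the total.
Σ 10^(L/10) = 10^(96.0/10) + 10^(93.6/10) = 6.272e+09.
L_total = 10·log₁₀(6.272e+09) = 97.97 dB.

98 dB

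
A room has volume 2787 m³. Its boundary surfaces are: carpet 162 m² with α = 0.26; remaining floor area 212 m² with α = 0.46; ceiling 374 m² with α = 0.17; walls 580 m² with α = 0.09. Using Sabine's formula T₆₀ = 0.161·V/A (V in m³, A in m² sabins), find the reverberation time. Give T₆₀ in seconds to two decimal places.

A = Σ Sᵢαᵢ = 162·0.26 + 212·0.46 + 374·0.17 + 580·0.09 = 255.42 m².
T₆₀ = 0.161·V/A = 0.161·2787/255.42 = 1.757 s.

1.76 s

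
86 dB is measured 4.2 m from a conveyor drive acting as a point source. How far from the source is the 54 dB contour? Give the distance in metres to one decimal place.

The 32.0 dB drop corresponds to a distance ratio of 10^(32.0/20) for a point source.
r₂ = 4.2·10^((86−54)/20) = 4.2·10^(32.0/20) = 167.21 m.

167.2 m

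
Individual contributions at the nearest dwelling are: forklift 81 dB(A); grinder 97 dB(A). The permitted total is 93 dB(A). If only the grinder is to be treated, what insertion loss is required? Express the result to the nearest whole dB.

4 dB

Fixed contribution from the other source: Σ 10^(L/10) = 10^(81/10) = 1.259e+08 (81.00 dB(A)).
To meet 93 dB(A) overall, the treated grinder may contribute at most 10^(93/10) − 1.259e+08 = 1.869e+09, i.e. 92.72 dB(A).
Required insertion loss = 97 − 92.72 = 4.28 dB.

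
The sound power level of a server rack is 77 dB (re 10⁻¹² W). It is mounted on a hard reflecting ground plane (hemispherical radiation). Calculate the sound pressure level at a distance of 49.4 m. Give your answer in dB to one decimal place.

The power spreads over a hemisphere of area 2π·r², so L_p = L_w − 10·log₁₀(2π·r²).
2π·r² = 1.533e+04 m², 10·log₁₀ of that is 41.856 dB.
L_p = 77 − 41.856 = 35.14 dB.

35.1 dB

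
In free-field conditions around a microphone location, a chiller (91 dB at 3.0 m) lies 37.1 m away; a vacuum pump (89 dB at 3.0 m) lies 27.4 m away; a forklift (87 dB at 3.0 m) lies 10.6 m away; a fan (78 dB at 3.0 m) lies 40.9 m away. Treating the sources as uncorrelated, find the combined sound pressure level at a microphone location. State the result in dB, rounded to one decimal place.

77.7 dB

Propagate each source to the receiver with L = L_ref − 20·log₁₀(r/r_ref), then add intensities.
chiller: 91 − 20·log₁₀(37.1/3.0) = 91 − 21.85 = 69.15 dB.
vacuum pump: 89 − 20·log₁₀(27.4/3.0) = 89 − 19.21 = 69.79 dB.
forklift: 87 − 20·log₁₀(10.6/3.0) = 87 − 10.96 = 76.04 dB.
fan: 78 − 20·log₁₀(40.9/3.0) = 78 − 22.69 = 55.31 dB.
Σ 10^(L/10) = 5.824e+07 → L_total = 10·log₁₀(5.824e+07) = 77.65 dB.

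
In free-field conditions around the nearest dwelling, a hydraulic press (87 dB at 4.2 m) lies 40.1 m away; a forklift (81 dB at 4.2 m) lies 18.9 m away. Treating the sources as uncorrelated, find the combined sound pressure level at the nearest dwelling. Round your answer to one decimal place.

Propagate each source to the receiver with L = L_ref − 20·log₁₀(r/r_ref), then add intensities.
hydraulic press: 87 − 20·log₁₀(40.1/4.2) = 87 − 19.60 = 67.40 dB.
forklift: 81 − 20·log₁₀(18.9/4.2) = 81 − 13.06 = 67.94 dB.
Σ 10^(L/10) = 1.171e+07 → L_total = 10·log₁₀(1.171e+07) = 70.69 dB.

70.7 dB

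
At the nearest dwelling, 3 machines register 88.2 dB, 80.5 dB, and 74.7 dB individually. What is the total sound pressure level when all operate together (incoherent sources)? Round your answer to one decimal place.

89.0 dB

For uncorrelated sources the intensities add, so convert each level to linear form, sum, and take 10·log₁₀ of the total.
Σ 10^(L/10) = 10^(88.2/10) + 10^(80.5/10) + 10^(74.7/10) = 8.024e+08.
L_total = 10·log₁₀(8.024e+08) = 89.04 dB.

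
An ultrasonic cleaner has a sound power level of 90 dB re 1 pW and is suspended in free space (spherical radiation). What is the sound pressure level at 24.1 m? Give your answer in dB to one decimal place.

Free-field spherical radiation: L_p = L_w − 10·log₁₀(4π·r²), r = 24.1 m.
4π·r² = 7299 m², 10·log₁₀ of that is 38.632 dB.
L_p = 90 − 38.632 = 51.37 dB.

51.4 dB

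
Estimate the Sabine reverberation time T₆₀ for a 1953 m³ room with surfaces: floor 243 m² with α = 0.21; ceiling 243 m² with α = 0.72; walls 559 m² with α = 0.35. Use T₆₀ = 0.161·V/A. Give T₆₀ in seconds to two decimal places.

A = Σ Sᵢαᵢ = 243·0.21 + 243·0.72 + 559·0.35 = 421.64 m².
T₆₀ = 0.161·V/A = 0.161·1953/421.64 = 0.746 s.

0.75 s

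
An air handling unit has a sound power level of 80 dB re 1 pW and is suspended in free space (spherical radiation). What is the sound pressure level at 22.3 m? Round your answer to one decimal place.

42.0 dB

Free-field spherical radiation: L_p = L_w − 10·log₁₀(4π·r²), r = 22.3 m.
4π·r² = 6249 m², 10·log₁₀ of that is 37.958 dB.
L_p = 80 − 37.958 = 42.04 dB.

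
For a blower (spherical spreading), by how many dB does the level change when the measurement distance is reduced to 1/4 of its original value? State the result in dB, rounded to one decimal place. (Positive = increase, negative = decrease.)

+12.0 dB

Point-source spreading: ΔL = −20·log₁₀(r₂/r₁).
ΔL = −20·log₁₀(0.25) = +12.04 dB.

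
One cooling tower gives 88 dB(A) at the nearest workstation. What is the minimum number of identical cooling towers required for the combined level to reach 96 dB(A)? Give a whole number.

N identical sources give L₁ + 10·log₁₀ N, so require 10·log₁₀ N ≥ 96 − 88 = 8.0 dB.
N ≥ 10^(8.0/10) = 6.310, so N = 7.

7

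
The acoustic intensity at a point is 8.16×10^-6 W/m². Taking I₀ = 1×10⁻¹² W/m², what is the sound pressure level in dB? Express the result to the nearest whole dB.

69 dB

I/I₀ = 8.16×10^-6/10⁻¹² = 8.16×10^6, and L = 10·log₁₀(I/I₀).
L = 10·(0.9117 + 6) = 69.12 dB.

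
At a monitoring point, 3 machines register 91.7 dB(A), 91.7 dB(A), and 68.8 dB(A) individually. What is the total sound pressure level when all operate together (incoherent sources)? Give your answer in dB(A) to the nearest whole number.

Incoherent sources combine by intensity addition: L_total = 10·log₁₀(Σ 10^(L_i/10)).
Σ 10^(L/10) = 10^(91.7/10) + 10^(91.7/10) + 10^(68.8/10) = 2.966e+09.
L_total = 10·log₁₀(2.966e+09) = 94.72 dB(A).

95 dB(A)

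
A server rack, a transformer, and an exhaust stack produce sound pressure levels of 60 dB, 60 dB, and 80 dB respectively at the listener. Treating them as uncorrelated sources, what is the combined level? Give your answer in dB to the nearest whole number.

Incoherent sources combine by intensity addition: L_total = 10·log₁₀(Σ 10^(L_i/10)).
Σ 10^(L/10) = 10^(60/10) + 10^(60/10) + 10^(80/10) = 1.020e+08.
L_total = 10·log₁₀(1.020e+08) = 80.09 dB.

80 dB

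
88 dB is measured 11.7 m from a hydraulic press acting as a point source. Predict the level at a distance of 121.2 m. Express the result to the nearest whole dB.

Point-source attenuation: ΔL = 20·log₁₀(r₂/r₁) = 20·log₁₀(121.2/11.7) = 20.306 dB.
L₂ = 88 − 20·log₁₀(121.2/11.7) = 88 − 20.306 = 67.69 dB.

68 dB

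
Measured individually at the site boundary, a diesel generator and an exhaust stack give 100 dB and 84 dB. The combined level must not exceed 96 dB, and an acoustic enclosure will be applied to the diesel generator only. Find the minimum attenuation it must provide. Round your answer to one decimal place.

Everything except the diesel generator sums to 10^(84/10) = 2.512e+08 in linear terms, 84.00 dB.
The limit corresponds to 10^(96/10) = 3.981e+09; subtracting the fixed part leaves 3.730e+09 for the diesel generator, i.e. 95.72 dB.
Required insertion loss = 100 − 95.72 = 4.28 dB.

4.3 dB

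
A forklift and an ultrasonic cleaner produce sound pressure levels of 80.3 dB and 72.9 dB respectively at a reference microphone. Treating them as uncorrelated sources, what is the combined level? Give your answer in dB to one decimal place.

81.0 dB

For uncorrelated sources the intensities add, so convert each level to linear form, sum, and take 10·log₁₀ of the total.
Σ 10^(L/10) = 10^(80.3/10) + 10^(72.9/10) = 1.267e+08.
L_total = 10·log₁₀(1.267e+08) = 81.03 dB.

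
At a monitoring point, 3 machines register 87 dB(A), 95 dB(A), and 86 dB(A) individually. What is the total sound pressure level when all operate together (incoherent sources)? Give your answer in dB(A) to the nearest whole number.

96 dB(A)

Incoherent sources combine by intensity addition: L_total = 10·log₁₀(Σ 10^(L_i/10)).
Σ 10^(L/10) = 10^(87/10) + 10^(95/10) + 10^(86/10) = 4.062e+09.
L_total = 10·log₁₀(4.062e+09) = 96.09 dB(A).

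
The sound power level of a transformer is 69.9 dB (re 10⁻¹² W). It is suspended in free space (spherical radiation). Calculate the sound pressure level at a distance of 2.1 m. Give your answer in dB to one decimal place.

52.5 dB

L_p = L_w − 10·log₁₀(4π·r²) with r = 2.1 m.
4π·r² = 55.42 m², 10·log₁₀ of that is 17.436 dB.
L_p = 69.9 − 17.436 = 52.46 dB.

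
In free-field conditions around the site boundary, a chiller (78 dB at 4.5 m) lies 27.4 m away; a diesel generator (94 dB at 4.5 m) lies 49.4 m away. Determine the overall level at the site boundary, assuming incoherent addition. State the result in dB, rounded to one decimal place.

First find each source's level at the receiver (point-source: −20·log₁₀(r/r_ref)), then combine on an intensity basis.
chiller: 78 − 20·log₁₀(27.4/4.5) = 78 − 15.69 = 62.31 dB.
diesel generator: 94 − 20·log₁₀(49.4/4.5) = 94 − 20.81 = 73.19 dB.
Σ 10^(L/10) = 2.255e+07 → L_total = 10·log₁₀(2.255e+07) = 73.53 dB.

73.5 dB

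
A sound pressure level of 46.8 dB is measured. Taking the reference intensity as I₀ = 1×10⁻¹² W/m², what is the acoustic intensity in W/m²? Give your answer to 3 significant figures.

4.79e-08 W/m²

I = I₀·10^(L/10) = 10⁻¹² × 10^(46.8/10) = 10^(-7.320).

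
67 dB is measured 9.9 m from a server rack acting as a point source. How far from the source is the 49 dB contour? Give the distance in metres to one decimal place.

The 18.0 dB drop corresponds to a distance ratio of 10^(18.0/20) for a point source.
r₂ = 9.9·10^((67−49)/20) = 9.9·10^(18.0/20) = 78.64 m.

78.6 m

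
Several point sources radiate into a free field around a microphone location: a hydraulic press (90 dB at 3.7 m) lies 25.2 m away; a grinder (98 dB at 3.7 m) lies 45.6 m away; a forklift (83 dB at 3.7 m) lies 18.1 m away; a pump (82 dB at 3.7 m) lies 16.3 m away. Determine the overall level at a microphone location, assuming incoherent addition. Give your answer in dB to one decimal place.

Apply inverse-square spreading to bring every level to the receiver, then sum 10^(L/10).
hydraulic press: 90 − 20·log₁₀(25.2/3.7) = 90 − 16.66 = 73.34 dB.
grinder: 98 − 20·log₁₀(45.6/3.7) = 98 − 21.82 = 76.18 dB.
forklift: 83 − 20·log₁₀(18.1/3.7) = 83 − 13.79 = 69.21 dB.
pump: 82 − 20·log₁₀(16.3/3.7) = 82 − 12.88 = 69.12 dB.
Σ 10^(L/10) = 7.960e+07 → L_total = 10·log₁₀(7.960e+07) = 79.01 dB.

79.0 dB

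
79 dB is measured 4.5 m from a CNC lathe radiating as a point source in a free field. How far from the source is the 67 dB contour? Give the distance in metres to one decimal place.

For a point source L₁ − L₂ = 20·log₁₀(r₂/r₁), so r₂ = r₁·10^((L₁−L₂)/20).
r₂ = 4.5·10^((79−67)/20) = 4.5·10^(12.0/20) = 17.91 m.

17.9 m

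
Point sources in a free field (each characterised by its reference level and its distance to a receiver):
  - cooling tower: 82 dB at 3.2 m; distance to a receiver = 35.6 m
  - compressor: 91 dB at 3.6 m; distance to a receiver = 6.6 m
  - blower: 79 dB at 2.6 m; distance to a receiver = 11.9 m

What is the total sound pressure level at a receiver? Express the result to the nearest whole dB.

86 dB

Apply inverse-square spreading to bring every level to the receiver, then sum 10^(L/10).
cooling tower: 82 − 20·log₁₀(35.6/3.2) = 82 − 20.93 = 61.07 dB.
compressor: 91 − 20·log₁₀(6.6/3.6) = 91 − 5.26 = 85.74 dB.
blower: 79 − 20·log₁₀(11.9/2.6) = 79 − 13.21 = 65.79 dB.
Σ 10^(L/10) = 3.796e+08 → L_total = 10·log₁₀(3.796e+08) = 85.79 dB.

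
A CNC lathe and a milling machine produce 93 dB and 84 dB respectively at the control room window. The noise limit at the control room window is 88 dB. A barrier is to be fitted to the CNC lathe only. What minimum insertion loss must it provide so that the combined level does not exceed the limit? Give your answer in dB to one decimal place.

7.2 dB

Fixed contribution from the other source: Σ 10^(L/10) = 10^(84/10) = 2.512e+08 (84.00 dB).
To meet 88 dB overall, the treated CNC lathe may contribute at most 10^(88/10) − 2.512e+08 = 3.798e+08, i.e. 85.80 dB.
Required insertion loss = 93 − 85.80 = 7.20 dB.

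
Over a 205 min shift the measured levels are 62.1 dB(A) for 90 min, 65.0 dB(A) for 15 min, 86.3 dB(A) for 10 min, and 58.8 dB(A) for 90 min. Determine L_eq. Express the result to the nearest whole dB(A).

L_eq = 10·log₁₀[(1/T)·Σ tᵢ·10^(Lᵢ/10)] with T = 205 min.
Σ tᵢ·10^(Lᵢ/10) = 90·10^(62.1/10) + 15·10^(65.0/10) + 10·10^(86.3/10) + 90·10^(58.8/10) = 4.527e+09.
L_eq = 10·log₁₀(4.527e+09/205) = 73.44 dB(A).

73 dB(A)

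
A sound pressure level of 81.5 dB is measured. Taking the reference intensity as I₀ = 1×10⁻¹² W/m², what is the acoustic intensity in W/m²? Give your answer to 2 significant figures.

I = I₀·10^(L/10) = 10⁻¹² × 10^(81.5/10) = 10^(-3.850).

0.00014 W/m²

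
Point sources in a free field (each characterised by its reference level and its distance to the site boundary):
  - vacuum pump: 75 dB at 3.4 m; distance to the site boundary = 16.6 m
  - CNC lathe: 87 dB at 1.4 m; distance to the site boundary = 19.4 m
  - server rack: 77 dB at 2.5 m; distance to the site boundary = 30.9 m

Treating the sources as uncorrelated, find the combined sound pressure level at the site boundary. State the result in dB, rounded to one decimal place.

66.3 dB

First find each source's level at the receiver (point-source: −20·log₁₀(r/r_ref)), then combine on an intensity basis.
vacuum pump: 75 − 20·log₁₀(16.6/3.4) = 75 − 13.77 = 61.23 dB.
CNC lathe: 87 − 20·log₁₀(19.4/1.4) = 87 − 22.83 = 64.17 dB.
server rack: 77 − 20·log₁₀(30.9/2.5) = 77 − 21.84 = 55.16 dB.
Σ 10^(L/10) = 4.265e+06 → L_total = 10·log₁₀(4.265e+06) = 66.30 dB.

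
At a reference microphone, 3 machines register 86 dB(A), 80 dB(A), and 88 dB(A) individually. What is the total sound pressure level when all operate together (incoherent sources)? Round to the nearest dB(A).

Incoherent sources combine by intensity addition: L_total = 10·log₁₀(Σ 10^(L_i/10)).
Σ 10^(L/10) = 10^(86/10) + 10^(80/10) + 10^(88/10) = 1.129e+09.
L_total = 10·log₁₀(1.129e+09) = 90.53 dB(A).

91 dB(A)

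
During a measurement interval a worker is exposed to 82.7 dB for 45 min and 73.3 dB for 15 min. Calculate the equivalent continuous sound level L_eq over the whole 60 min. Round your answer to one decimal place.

81.6 dB

L_eq = 10·log₁₀[(1/T)·Σ tᵢ·10^(Lᵢ/10)] with T = 60 min.
Σ tᵢ·10^(Lᵢ/10) = 45·10^(82.7/10) + 15·10^(73.3/10) = 8.700e+09.
L_eq = 10·log₁₀(8.700e+09/60) = 81.61 dB.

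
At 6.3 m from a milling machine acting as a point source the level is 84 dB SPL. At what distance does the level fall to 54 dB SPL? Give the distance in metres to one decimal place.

For a point source L₁ − L₂ = 20·log₁₀(r₂/r₁), so r₂ = r₁·10^((L₁−L₂)/20).
r₂ = 6.3·10^((84−54)/20) = 6.3·10^(30.0/20) = 199.22 m.

199.2 m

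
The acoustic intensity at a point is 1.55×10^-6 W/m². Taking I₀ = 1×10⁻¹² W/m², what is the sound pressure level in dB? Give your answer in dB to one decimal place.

61.9 dB

I/I₀ = 1.55×10^-6/10⁻¹² = 1.55×10^6, and L = 10·log₁₀(I/I₀).
L = 10·(0.1903 + 6) = 61.90 dB.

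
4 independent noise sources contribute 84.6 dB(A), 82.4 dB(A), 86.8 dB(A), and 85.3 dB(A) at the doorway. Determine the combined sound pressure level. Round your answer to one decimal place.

For uncorrelated sources the intensities add, so convert each level to linear form, sum, and take 10·log₁₀ of the total.
Σ 10^(L/10) = 10^(84.6/10) + 10^(82.4/10) + 10^(86.8/10) + 10^(85.3/10) = 1.280e+09.
L_total = 10·log₁₀(1.280e+09) = 91.07 dB(A).

91.1 dB(A)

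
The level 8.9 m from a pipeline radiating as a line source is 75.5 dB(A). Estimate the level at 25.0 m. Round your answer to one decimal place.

71.0 dB(A)

For a line source, L₂ = L₁ − 10·log₁₀(r₂/r₁).
L₂ = 75.5 − 10·log₁₀(25.0/8.9) = 75.5 − 4.486 = 71.01 dB(A).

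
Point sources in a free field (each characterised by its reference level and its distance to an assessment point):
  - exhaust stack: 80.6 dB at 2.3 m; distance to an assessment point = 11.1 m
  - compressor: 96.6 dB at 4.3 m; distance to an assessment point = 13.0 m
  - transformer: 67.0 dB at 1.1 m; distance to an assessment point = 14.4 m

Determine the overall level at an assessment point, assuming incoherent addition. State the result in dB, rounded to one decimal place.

First find each source's level at the receiver (point-source: −20·log₁₀(r/r_ref)), then combine on an intensity basis.
exhaust stack: 80.6 − 20·log₁₀(11.1/2.3) = 80.6 − 13.67 = 66.93 dB.
compressor: 96.6 − 20·log₁₀(13.0/4.3) = 96.6 − 9.61 = 86.99 dB.
transformer: 67.0 − 20·log₁₀(14.4/1.1) = 67.0 − 22.34 = 44.66 dB.
Σ 10^(L/10) = 5.051e+08 → L_total = 10·log₁₀(5.051e+08) = 87.03 dB.

87.0 dB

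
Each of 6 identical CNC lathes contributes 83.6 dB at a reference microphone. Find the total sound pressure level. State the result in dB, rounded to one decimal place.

With 6 equal, uncorrelated contributions the intensity is 6× that of one unit, giving a rise of 10·log₁₀ 6.
L_total = 83.6 + 10·log₁₀(6) = 83.6 + 7.782 = 91.38 dB.

91.4 dB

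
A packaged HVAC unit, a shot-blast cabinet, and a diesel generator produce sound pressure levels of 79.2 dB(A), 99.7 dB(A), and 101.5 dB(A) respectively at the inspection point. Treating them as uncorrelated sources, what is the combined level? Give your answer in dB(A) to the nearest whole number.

For uncorrelated sources the intensities add, so convert each level to linear form, sum, and take 10·log₁₀ of the total.
Σ 10^(L/10) = 10^(79.2/10) + 10^(99.7/10) + 10^(101.5/10) = 2.354e+10.
L_total = 10·log₁₀(2.354e+10) = 103.72 dB(A).

104 dB(A)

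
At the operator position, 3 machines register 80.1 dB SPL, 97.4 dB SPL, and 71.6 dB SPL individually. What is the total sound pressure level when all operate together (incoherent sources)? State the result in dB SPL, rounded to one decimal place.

97.5 dB SPL

For uncorrelated sources the intensities add, so convert each level to linear form, sum, and take 10·log₁₀ of the total.
Σ 10^(L/10) = 10^(80.1/10) + 10^(97.4/10) + 10^(71.6/10) = 5.612e+09.
L_total = 10·log₁₀(5.612e+09) = 97.49 dB SPL.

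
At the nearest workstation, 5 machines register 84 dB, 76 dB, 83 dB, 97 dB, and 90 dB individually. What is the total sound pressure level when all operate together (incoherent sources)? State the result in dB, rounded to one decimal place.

98.1 dB

For uncorrelated sources the intensities add, so convert each level to linear form, sum, and take 10·log₁₀ of the total.
Σ 10^(L/10) = 10^(84/10) + 10^(76/10) + 10^(83/10) + 10^(97/10) + 10^(90/10) = 6.502e+09.
L_total = 10·log₁₀(6.502e+09) = 98.13 dB.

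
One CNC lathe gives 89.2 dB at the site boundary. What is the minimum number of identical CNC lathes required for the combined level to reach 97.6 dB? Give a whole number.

Need L₁ + 10·log₁₀ N ≥ 97.6, i.e. log₁₀ N ≥ 0.84.
N ≥ 10^(8.4/10) = 6.918, so N = 7.

7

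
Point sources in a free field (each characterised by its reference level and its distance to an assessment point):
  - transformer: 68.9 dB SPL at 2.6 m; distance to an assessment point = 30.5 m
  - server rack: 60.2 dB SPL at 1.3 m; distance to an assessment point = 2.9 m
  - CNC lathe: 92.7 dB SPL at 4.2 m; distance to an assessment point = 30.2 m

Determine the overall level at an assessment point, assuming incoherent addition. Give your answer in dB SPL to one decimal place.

First find each source's level at the receiver (point-source: −20·log₁₀(r/r_ref)), then combine on an intensity basis.
transformer: 68.9 − 20·log₁₀(30.5/2.6) = 68.9 − 21.39 = 47.51 dB SPL.
server rack: 60.2 − 20·log₁₀(2.9/1.3) = 60.2 − 6.97 = 53.23 dB SPL.
CNC lathe: 92.7 − 20·log₁₀(30.2/4.2) = 92.7 − 17.14 = 75.56 dB SPL.
Σ 10^(L/10) = 3.628e+07 → L_total = 10·log₁₀(3.628e+07) = 75.60 dB SPL.

75.6 dB SPL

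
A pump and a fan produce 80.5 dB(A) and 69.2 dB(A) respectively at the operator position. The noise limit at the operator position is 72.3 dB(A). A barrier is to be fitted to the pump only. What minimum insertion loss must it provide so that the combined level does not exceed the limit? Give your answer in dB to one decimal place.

11.1 dB

Fixed contribution from the other source: Σ 10^(L/10) = 10^(69.2/10) = 8.318e+06 (69.20 dB(A)).
The limit corresponds to 10^(72.3/10) = 1.698e+07; subtracting the fixed part leaves 8.665e+06 for the pump, i.e. 69.38 dB(A).
Required insertion loss = 80.5 − 69.38 = 11.12 dB.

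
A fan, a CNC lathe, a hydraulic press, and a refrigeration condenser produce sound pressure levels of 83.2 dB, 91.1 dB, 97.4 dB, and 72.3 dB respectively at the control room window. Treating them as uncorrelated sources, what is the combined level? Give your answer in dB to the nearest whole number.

98 dB

For uncorrelated sources the intensities add, so convert each level to linear form, sum, and take 10·log₁₀ of the total.
Σ 10^(L/10) = 10^(83.2/10) + 10^(91.1/10) + 10^(97.4/10) + 10^(72.3/10) = 7.010e+09.
L_total = 10·log₁₀(7.010e+09) = 98.46 dB.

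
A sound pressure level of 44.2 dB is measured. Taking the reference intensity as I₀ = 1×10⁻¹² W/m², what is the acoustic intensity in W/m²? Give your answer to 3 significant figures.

2.63e-08 W/m²

L = 10·log₁₀(I/I₀) ⇒ I = I₀·10^(L/10) = 10⁻¹² × 10^4.42.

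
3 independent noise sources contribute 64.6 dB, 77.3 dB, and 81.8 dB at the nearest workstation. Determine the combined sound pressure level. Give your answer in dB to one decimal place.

Incoherent sources combine by intensity addition: L_total = 10·log₁₀(Σ 10^(L_i/10)).
Σ 10^(L/10) = 10^(64.6/10) + 10^(77.3/10) + 10^(81.8/10) = 2.079e+08.
L_total = 10·log₁₀(2.079e+08) = 83.18 dB.

83.2 dB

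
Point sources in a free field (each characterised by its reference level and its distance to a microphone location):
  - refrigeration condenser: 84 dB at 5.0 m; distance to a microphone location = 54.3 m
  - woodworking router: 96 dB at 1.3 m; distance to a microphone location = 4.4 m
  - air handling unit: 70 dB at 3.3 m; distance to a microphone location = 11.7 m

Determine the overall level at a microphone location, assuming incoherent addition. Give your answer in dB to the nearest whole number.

First find each source's level at the receiver (point-source: −20·log₁₀(r/r_ref)), then combine on an intensity basis.
refrigeration condenser: 84 − 20·log₁₀(54.3/5.0) = 84 − 20.72 = 63.28 dB.
woodworking router: 96 − 20·log₁₀(4.4/1.3) = 96 − 10.59 = 85.41 dB.
air handling unit: 70 − 20·log₁₀(11.7/3.3) = 70 − 10.99 = 59.01 dB.
Σ 10^(L/10) = 3.504e+08 → L_total = 10·log₁₀(3.504e+08) = 85.45 dB.

85 dB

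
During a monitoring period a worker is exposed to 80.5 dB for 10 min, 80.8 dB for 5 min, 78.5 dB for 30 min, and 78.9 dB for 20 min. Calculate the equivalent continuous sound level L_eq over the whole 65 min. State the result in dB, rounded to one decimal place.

L_eq = 10·log₁₀[(1/T)·Σ tᵢ·10^(Lᵢ/10)] with T = 65 min.
Σ tᵢ·10^(Lᵢ/10) = 10·10^(80.5/10) + 5·10^(80.8/10) + 30·10^(78.5/10) + 20·10^(78.9/10) = 5.399e+09.
L_eq = 10·log₁₀(5.399e+09/65) = 79.19 dB.

79.2 dB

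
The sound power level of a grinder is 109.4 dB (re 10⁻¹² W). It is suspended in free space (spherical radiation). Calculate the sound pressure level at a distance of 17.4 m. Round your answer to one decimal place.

The power spreads over a sphere of area 4π·r², so L_p = L_w − 10·log₁₀(4π·r²).
4π·r² = 3805 m², 10·log₁₀ of that is 35.803 dB.
L_p = 109.4 − 35.803 = 73.60 dB.

73.6 dB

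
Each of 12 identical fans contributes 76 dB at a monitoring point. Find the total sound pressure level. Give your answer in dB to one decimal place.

L_total = L₁ + 10·log₁₀ N for N identical incoherent sources.
L_total = 76 + 10·log₁₀(12) = 76 + 10.792 = 86.79 dB.

86.8 dB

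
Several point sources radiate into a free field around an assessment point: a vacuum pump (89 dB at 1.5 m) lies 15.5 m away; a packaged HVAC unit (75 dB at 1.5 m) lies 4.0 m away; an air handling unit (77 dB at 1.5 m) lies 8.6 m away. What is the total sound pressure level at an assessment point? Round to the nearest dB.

71 dB

First find each source's level at the receiver (point-source: −20·log₁₀(r/r_ref)), then combine on an intensity basis.
vacuum pump: 89 − 20·log₁₀(15.5/1.5) = 89 − 20.28 = 68.72 dB.
packaged HVAC unit: 75 − 20·log₁₀(4.0/1.5) = 75 − 8.52 = 66.48 dB.
air handling unit: 77 − 20·log₁₀(8.6/1.5) = 77 − 15.17 = 61.83 dB.
Σ 10^(L/10) = 1.341e+07 → L_total = 10·log₁₀(1.341e+07) = 71.27 dB.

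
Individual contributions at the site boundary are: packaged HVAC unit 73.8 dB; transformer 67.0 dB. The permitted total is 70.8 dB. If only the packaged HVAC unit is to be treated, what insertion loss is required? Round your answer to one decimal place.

The untreated sources together contribute 10^(67.0/10) = 5.012e+06, i.e. 67.00 dB.
The limit corresponds to 10^(70.8/10) = 1.202e+07; subtracting the fixed part leaves 7.011e+06 for the packaged HVAC unit, i.e. 68.46 dB.
Required insertion loss = 73.8 − 68.46 = 5.34 dB.

5.3 dB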